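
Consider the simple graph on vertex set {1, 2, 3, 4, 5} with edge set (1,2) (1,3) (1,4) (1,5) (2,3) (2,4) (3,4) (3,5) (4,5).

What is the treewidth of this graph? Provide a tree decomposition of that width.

Treewidth 3.
One optimal decomposition is:
Bags: B1 = {1, 2, 3, 4}  B2 = {1, 3, 4, 5}
Tree: B1–B2

Each bag holds 4 vertices, so the decomposition has width 3, which upper-bounds the treewidth. On the other hand G contains the 4-clique {1, 2, 3, 4}. A clique must lie in a single bag of any decomposition, so no decomposition can have width below 3. Therefore the treewidth is 3.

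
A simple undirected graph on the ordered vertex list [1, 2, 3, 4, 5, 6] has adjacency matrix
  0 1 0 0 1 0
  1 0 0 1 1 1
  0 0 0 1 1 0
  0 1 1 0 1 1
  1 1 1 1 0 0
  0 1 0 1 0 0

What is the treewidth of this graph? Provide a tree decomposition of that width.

Treewidth 2.
One optimal decomposition is:
Bags: B1 = {2, 4, 6}  B2 = {2, 4, 5}  B3 = {1, 2, 5}  B4 = {3, 4, 5}
Tree: B1–B2, B2–B3, B2–B4

The largest bag has 3 vertices, giving width 2; this decomposition certifies tw(G) ≤ 2. On the other hand G contains the 3-clique {1, 2, 5}. A clique must lie in a single bag of any decomposition, so no decomposition can have width below 2. Combining the bounds, tw(G) = 2.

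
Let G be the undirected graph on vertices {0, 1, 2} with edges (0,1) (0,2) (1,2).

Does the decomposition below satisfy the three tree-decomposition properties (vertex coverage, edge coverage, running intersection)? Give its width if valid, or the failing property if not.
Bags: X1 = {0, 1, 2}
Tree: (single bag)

Yes; width 2.

Every vertex of G appears in some bag (union = {0, 1, 2}); every edge is covered by a bag; and for each vertex v the set of bags containing v is connected in the bag tree. The decomposition is therefore valid. The largest bag has 3 vertices, so the width is 2.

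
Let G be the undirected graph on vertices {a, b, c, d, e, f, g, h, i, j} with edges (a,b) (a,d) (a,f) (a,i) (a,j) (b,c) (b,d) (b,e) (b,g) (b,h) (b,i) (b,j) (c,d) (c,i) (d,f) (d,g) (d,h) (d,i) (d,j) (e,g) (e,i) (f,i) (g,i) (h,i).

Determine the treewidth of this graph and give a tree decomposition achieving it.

Every bag has size at most 4, so the width is 4 − 1 = 3 and tw(G) ≤ 3. Conversely, {a, d, f, i} is a clique of size 4, and the vertices of any clique must share a bag in every tree decomposition; so some bag has ≥ 4 vertices and tw(G) ≥ 3. The upper and lower bounds meet at 3, so that is the treewidth.

Treewidth 3.
Bags: B1 = {b, d, h, i}  B2 = {a, b, d, i}  B3 = {a, d, f, i}  B4 = {b, c, d, i}  B5 = {b, d, g, i}  B6 = {a, b, d, j}  B7 = {b, e, g, i}
Tree: B1–B2, B2–B3, B2–B4, B2–B5, B2–B6, B5–B7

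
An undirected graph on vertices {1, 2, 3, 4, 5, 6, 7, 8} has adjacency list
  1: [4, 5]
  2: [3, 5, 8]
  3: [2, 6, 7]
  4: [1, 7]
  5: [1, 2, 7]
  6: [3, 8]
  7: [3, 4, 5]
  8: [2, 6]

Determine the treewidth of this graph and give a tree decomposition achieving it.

Each bag holds 3 vertices, so the decomposition has width 2, which upper-bounds the treewidth. The edges 6–8–2–3–6 form a cycle, so G is not a tree and its treewidth is at least 2. Hence tw(G) = 2 exactly.

Treewidth 2.
One optimal decomposition is:
Bags: B1 = {3, 6, 8}  B2 = {2, 3, 8}  B3 = {2, 3, 7}  B4 = {2, 5, 7}  B5 = {4, 5, 7}  B6 = {1, 4, 5}
Tree: B1–B2, B2–B3, B3–B4, B4–B5, B5–B6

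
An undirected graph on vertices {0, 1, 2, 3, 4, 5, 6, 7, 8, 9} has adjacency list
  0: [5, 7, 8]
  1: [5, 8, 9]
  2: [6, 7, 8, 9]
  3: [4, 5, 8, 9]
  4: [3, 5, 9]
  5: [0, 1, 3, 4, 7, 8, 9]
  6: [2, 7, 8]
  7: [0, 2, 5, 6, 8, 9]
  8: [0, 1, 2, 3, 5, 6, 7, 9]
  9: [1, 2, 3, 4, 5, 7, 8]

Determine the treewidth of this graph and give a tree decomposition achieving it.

Treewidth 3.
Bags: B1 = {2, 7, 8, 9}  B2 = {5, 7, 8, 9}  B3 = {3, 5, 8, 9}  B4 = {2, 6, 7, 8}  B5 = {1, 5, 8, 9}  B6 = {3, 4, 5, 9}  B7 = {0, 5, 7, 8}
Tree: B1–B2, B2–B3, B1–B4, B2–B5, B3–B6, B2–B7

Every bag has size at most 4, so the width is 4 − 1 = 3 and tw(G) ≤ 3. On the other hand G contains the 4-clique {2, 7, 8, 9}. A clique must lie in a single bag of any decomposition, so no decomposition can have width below 3. Hence tw(G) = 3 exactly.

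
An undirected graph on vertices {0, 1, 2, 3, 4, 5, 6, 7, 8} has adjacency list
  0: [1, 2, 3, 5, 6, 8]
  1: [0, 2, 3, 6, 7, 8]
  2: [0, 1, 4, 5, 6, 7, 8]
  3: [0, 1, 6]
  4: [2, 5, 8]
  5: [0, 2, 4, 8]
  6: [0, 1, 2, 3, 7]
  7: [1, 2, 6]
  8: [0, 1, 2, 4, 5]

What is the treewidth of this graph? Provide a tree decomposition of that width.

The largest bag has 4 vertices, giving width 3; this decomposition certifies tw(G) ≤ 3. On the other hand G contains the 4-clique {0, 1, 2, 8}. A clique must lie in a single bag of any decomposition, so no decomposition can have width below 3. Combining the bounds, tw(G) = 3.

Treewidth 3.
One optimal decomposition is:
Bags: B1 = {0, 1, 2, 8}  B2 = {0, 1, 2, 6}  B3 = {0, 1, 3, 6}  B4 = {1, 2, 6, 7}  B5 = {0, 2, 5, 8}  B6 = {2, 4, 5, 8}
Tree: B1–B2, B2–B3, B2–B4, B1–B5, B5–B6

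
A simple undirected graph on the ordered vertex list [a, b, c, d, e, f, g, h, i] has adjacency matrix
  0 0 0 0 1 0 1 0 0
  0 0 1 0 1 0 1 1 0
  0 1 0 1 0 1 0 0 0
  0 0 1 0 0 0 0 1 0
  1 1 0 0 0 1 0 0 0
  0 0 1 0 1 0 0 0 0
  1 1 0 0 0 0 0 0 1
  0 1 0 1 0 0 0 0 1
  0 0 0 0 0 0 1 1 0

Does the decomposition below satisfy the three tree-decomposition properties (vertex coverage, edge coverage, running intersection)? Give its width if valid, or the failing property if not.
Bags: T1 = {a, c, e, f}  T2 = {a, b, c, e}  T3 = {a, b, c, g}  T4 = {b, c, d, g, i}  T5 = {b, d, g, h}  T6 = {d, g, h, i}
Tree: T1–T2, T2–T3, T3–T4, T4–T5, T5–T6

A tree decomposition must satisfy three properties: every vertex lies in some bag; for every edge, both endpoints lie together in some bag; and for every vertex, the bags containing it form a connected subtree. Here bags containing vertex i are not connected in the tree, so the decomposition is invalid.

No — bags containing vertex i are not connected in the tree.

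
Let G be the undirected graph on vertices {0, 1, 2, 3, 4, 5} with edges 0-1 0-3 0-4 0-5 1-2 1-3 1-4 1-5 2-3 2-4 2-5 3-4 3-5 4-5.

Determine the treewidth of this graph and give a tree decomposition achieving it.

Each bag holds 5 vertices, so the decomposition has width 4, which upper-bounds the treewidth. For the lower bound, the 5 vertices {0, 1, 3, 4, 5} are pairwise adjacent, and any tree decomposition puts a clique entirely inside one bag — forcing width ≥ 4. Therefore the treewidth is 4.

Treewidth 4.
One such decomposition:
Bags: B1 = {0, 1, 3, 4, 5}  B2 = {1, 2, 3, 4, 5}
Tree: B1–B2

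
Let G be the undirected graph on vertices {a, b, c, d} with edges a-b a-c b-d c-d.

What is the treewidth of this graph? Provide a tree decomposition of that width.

The largest bag has 3 vertices, giving width 2; this decomposition certifies tw(G) ≤ 2. The edges d–c–a–b–d form a cycle, so G is not a tree and its treewidth is at least 2. Combining the bounds, tw(G) = 2.

Treewidth 2.
One such decomposition:
Bags: B1 = {a, c, d}  B2 = {a, b, d}
Tree: B1–B2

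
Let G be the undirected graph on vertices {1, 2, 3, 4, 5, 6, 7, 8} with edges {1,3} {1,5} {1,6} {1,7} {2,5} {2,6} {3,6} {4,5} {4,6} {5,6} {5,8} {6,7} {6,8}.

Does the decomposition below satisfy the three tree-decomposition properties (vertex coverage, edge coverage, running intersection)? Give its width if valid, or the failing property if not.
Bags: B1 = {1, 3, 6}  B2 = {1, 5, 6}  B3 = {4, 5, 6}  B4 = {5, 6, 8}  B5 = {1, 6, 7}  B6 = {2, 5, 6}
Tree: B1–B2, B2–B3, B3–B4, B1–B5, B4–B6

Every vertex of G appears in some bag (union = {1, 2, 3, 4, 5, 6, 7, 8}); every edge is covered by a bag; and for each vertex v the set of bags containing v is connected in the bag tree. The decomposition is therefore valid. The largest bag has 3 vertices, so the width is 2.

Yes; width 2.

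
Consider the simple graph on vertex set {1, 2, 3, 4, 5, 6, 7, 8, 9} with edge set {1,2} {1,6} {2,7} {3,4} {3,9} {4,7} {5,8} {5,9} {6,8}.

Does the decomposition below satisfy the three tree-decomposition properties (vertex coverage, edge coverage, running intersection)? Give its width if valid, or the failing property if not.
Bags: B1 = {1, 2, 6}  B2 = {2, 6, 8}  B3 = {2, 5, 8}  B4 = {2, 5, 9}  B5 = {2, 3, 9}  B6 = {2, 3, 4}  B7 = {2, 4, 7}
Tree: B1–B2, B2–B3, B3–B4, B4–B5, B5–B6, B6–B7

Every vertex of G appears in some bag (union = {1, 2, 3, 4, 5, 6, 7, 8, 9}); every edge is covered by a bag; and for each vertex v the set of bags containing v is connected in the bag tree. The decomposition is therefore valid. The largest bag has 3 vertices, so the width is 2.

Yes; width 2.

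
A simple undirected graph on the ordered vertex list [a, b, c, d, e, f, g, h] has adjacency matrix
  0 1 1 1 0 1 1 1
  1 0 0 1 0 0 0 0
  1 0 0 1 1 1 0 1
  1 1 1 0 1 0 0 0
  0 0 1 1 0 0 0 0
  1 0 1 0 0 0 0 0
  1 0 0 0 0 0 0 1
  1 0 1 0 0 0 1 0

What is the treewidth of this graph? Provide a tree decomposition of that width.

Each bag holds 3 vertices, so the decomposition has width 2, which upper-bounds the treewidth. On the other hand G contains the 3-clique {c, d, e}. A clique must lie in a single bag of any decomposition, so no decomposition can have width below 2. Therefore the treewidth is 2.

Treewidth 2.
Bags: B1 = {a, g, h}  B2 = {a, c, h}  B3 = {a, c, d}  B4 = {a, b, d}  B5 = {a, c, f}  B6 = {c, d, e}
Tree: B1–B2, B2–B3, B3–B4, B2–B5, B3–B6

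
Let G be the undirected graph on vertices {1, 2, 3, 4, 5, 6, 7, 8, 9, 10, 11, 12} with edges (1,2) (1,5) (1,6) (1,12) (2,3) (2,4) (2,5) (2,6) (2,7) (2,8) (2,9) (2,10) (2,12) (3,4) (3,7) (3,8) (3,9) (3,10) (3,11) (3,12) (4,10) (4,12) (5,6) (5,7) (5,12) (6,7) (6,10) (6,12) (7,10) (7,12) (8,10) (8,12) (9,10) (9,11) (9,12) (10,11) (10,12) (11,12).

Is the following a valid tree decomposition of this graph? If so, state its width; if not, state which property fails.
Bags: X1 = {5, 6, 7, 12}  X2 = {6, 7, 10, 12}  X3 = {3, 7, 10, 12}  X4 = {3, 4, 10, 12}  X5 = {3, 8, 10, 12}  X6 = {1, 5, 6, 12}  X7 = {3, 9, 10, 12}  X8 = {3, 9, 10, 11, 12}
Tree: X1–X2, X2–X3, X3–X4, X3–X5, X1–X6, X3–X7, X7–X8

No — vertex 2 appears in no bag.

A tree decomposition must satisfy three properties: every vertex lies in some bag; for every edge, both endpoints lie together in some bag; and for every vertex, the bags containing it form a connected subtree. Here vertex 2 appears in no bag, so the decomposition is invalid.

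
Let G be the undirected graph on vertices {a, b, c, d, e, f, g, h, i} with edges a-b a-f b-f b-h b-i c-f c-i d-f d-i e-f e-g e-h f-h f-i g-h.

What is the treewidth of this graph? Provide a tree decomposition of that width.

Treewidth 2.
Bags: B1 = {b, f, i}  B2 = {c, f, i}  B3 = {d, f, i}  B4 = {a, b, f}  B5 = {b, f, h}  B6 = {e, f, h}  B7 = {e, g, h}
Tree: B1–B2, B1–B3, B1–B4, B1–B5, B5–B6, B6–B7

The largest bag has 3 vertices, giving width 2; this decomposition certifies tw(G) ≤ 2. For the lower bound, the 3 vertices {e, g, h} are pairwise adjacent, and any tree decomposition puts a clique entirely inside one bag — forcing width ≥ 2. The upper and lower bounds meet at 2, so that is the treewidth.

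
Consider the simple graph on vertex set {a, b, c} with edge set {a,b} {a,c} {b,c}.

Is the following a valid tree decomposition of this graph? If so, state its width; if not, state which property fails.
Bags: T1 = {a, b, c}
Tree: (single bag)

Yes; width 2.

Checking the three conditions: (i) the bags cover all of {a, b, c}; (ii) for each edge, some bag contains both endpoints; (iii) the bags containing any fixed vertex form a subtree. All hold, so the decomposition is valid with width 3 − 1 = 2.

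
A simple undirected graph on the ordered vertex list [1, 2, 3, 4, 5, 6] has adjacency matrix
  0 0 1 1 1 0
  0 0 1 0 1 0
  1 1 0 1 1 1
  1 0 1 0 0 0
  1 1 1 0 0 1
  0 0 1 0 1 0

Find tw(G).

2

A width-2 tree decomposition is:
Bags: B1 = {1, 3, 5}  B2 = {1, 3, 4}  B3 = {2, 3, 5}  B4 = {3, 5, 6}
Tree: B1–B2, B1–B3, B3–B4
Every bag has size at most 3, so the width is 3 − 1 = 2 and tw(G) ≤ 2. Conversely, {1, 3, 4} is a clique of size 3, and the vertices of any clique must share a bag in every tree decomposition; so some bag has ≥ 3 vertices and tw(G) ≥ 2. Hence tw(G) = 2 exactly.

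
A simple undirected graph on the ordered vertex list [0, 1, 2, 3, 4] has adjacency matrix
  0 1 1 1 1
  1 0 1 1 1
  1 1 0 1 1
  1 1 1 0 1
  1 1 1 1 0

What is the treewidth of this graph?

A width-4 tree decomposition is:
Bags: B1 = {0, 1, 2, 3, 4}
Tree: (single bag)
A single bag containing all 5 vertices is trivially a valid decomposition of width 4. For the lower bound, the 5 vertices {0, 1, 2, 3, 4} are pairwise adjacent, and any tree decomposition puts a clique entirely inside one bag — forcing width ≥ 4. Combining the bounds, tw(G) = 4.

4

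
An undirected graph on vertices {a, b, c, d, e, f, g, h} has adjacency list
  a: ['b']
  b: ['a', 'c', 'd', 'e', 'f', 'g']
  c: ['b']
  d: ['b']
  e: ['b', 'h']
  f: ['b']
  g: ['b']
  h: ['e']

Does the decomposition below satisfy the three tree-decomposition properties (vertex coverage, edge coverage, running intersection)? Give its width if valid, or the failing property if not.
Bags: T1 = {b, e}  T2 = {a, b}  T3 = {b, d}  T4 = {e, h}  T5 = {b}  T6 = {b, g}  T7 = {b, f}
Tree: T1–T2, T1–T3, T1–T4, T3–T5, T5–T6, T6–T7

No — vertex c appears in no bag.

A tree decomposition must satisfy three properties: every vertex lies in some bag; for every edge, both endpoints lie together in some bag; and for every vertex, the bags containing it form a connected subtree. Here vertex c appears in no bag, so the decomposition is invalid.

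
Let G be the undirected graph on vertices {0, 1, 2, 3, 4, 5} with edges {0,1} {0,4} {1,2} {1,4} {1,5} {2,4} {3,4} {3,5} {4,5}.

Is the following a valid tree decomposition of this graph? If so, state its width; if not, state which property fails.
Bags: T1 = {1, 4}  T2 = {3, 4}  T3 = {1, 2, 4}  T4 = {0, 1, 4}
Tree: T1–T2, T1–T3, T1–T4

A tree decomposition must satisfy three properties: every vertex lies in some bag; for every edge, both endpoints lie together in some bag; and for every vertex, the bags containing it form a connected subtree. Here vertex 5 appears in no bag, so the decomposition is invalid.

No — vertex 5 appears in no bag.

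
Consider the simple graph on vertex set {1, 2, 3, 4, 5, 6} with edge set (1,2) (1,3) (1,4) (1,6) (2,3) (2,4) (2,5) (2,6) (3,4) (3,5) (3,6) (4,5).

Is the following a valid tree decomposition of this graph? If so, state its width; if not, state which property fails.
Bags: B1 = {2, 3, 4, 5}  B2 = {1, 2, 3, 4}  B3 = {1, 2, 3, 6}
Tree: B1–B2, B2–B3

Vertex coverage: the bags together contain {1, 2, 3, 4, 5, 6}, the full vertex set. Edge coverage: each edge of G has both endpoints in at least one bag. Running intersection: for every vertex, the bags containing it form a connected subtree. All three properties hold, so this is a valid tree decomposition of width max|bag| − 1 = 3, and hence tw(G) ≤ 3.

Yes; width 3.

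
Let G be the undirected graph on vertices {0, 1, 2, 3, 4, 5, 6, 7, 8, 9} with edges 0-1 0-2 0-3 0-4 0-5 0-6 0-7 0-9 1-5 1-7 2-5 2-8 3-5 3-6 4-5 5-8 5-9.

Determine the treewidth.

2

A width-2 tree decomposition is:
Bags: B1 = {0, 4, 5}  B2 = {0, 2, 5}  B3 = {0, 3, 5}  B4 = {0, 5, 9}  B5 = {0, 3, 6}  B6 = {0, 1, 5}  B7 = {2, 5, 8}  B8 = {0, 1, 7}
Tree: B1–B2, B1–B3, B1–B4, B3–B5, B2–B6, B2–B7, B6–B8
The largest bag has 3 vertices, giving width 2; this decomposition certifies tw(G) ≤ 2. For the lower bound, the 3 vertices {0, 1, 5} are pairwise adjacent, and any tree decomposition puts a clique entirely inside one bag — forcing width ≥ 2. Hence tw(G) = 2 exactly.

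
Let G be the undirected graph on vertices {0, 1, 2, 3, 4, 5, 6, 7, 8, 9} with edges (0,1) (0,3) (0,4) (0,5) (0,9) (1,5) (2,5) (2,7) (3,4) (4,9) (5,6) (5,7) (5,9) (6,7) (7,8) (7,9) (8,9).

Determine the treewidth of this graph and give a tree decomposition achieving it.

Treewidth 2.
One optimal decomposition is:
Bags: B1 = {0, 5, 9}  B2 = {5, 7, 9}  B3 = {0, 4, 9}  B4 = {0, 1, 5}  B5 = {5, 6, 7}  B6 = {7, 8, 9}  B7 = {2, 5, 7}  B8 = {0, 3, 4}
Tree: B1–B2, B1–B3, B1–B4, B2–B5, B2–B6, B5–B7, B3–B8

The largest bag has 3 vertices, giving width 2; this decomposition certifies tw(G) ≤ 2. For the lower bound, the 3 vertices {7, 8, 9} are pairwise adjacent, and any tree decomposition puts a clique entirely inside one bag — forcing width ≥ 2. The upper and lower bounds meet at 2, so that is the treewidth.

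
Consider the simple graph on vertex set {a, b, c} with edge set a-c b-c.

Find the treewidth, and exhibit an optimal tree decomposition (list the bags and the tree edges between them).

Treewidth 1.
One such decomposition:
Bags: B1 = {b, c}  B2 = {a, c}
Tree: B1–B2

Every bag has size at most 2, so the width is 2 − 1 = 1 and tw(G) ≤ 1. Since G has at least one edge (e.g. c–b), it is not an edgeless graph, so tw(G) ≥ 1. The upper and lower bounds meet at 1, so that is the treewidth.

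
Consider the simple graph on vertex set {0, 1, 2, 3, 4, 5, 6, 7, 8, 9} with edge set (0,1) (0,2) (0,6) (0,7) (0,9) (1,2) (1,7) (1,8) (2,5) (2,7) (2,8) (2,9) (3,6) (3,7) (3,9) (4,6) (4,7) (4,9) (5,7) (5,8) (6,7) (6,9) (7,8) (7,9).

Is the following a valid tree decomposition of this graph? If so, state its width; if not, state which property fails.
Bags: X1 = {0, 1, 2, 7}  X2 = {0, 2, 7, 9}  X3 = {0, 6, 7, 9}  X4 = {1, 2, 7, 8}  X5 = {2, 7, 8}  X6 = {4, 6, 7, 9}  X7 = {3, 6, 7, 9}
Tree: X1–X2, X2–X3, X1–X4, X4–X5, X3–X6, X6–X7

No — vertex 5 appears in no bag.

A tree decomposition must satisfy three properties: every vertex lies in some bag; for every edge, both endpoints lie together in some bag; and for every vertex, the bags containing it form a connected subtree. Here vertex 5 appears in no bag, so the decomposition is invalid.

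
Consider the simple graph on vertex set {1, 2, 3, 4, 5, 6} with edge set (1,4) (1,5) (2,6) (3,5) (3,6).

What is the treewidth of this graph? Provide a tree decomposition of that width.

Every bag has size at most 2, so the width is 2 − 1 = 1 and tw(G) ≤ 1. G has an edge, so its treewidth is at least 1. Therefore the treewidth is 1.

Treewidth 1.
One such decomposition:
Bags: B1 = {1, 4}  B2 = {1, 5}  B3 = {3, 5}  B4 = {3, 6}  B5 = {2, 6}
Tree: B1–B2, B2–B3, B3–B4, B4–B5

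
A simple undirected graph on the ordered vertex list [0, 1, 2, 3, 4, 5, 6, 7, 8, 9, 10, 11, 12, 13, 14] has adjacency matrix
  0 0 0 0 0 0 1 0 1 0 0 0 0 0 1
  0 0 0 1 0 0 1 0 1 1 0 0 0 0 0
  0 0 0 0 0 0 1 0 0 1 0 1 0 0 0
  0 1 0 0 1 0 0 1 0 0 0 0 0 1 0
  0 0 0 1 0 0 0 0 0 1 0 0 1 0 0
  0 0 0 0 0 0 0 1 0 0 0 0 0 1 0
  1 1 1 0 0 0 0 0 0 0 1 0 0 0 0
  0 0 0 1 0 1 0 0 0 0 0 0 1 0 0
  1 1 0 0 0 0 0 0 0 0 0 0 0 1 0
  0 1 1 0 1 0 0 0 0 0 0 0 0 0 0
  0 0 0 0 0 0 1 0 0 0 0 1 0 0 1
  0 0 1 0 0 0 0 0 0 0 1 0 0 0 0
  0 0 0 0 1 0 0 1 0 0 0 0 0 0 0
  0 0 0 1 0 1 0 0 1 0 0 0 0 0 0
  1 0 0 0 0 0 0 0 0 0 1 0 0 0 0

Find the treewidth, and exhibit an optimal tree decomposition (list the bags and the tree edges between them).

Treewidth 3.
One optimal decomposition is:
Bags: B1 = {0, 10, 11, 14}  B2 = {0, 6, 10, 11}  B3 = {0, 2, 6, 11}  B4 = {0, 2, 6, 8}  B5 = {1, 2, 6, 8}  B6 = {1, 2, 8, 9}  B7 = {1, 8, 9, 13}  B8 = {1, 3, 9, 13}  B9 = {3, 4, 9, 13}  B10 = {3, 4, 5, 13}  B11 = {3, 4, 5, 7}  B12 = {4, 5, 7, 12}
Tree: B1–B2, B2–B3, B3–B4, B4–B5, B5–B6, B6–B7, B7–B8, B8–B9, B9–B10, B10–B11, B11–B12

Each bag holds 4 vertices, so the decomposition has width 3, which upper-bounds the treewidth. For the lower bound: the 4 vertex sets {10,11,14}, {0}, {6}, {1,2,8,9} are disjoint, each induces a connected subgraph, and every pair is joined by at least one edge of G. Contracting each set to a single vertex therefore yields K_{4} as a minor, and since treewidth is minor-monotone, tw(G) ≥ tw(K_{4}) = 3. Hence tw(G) = 3 exactly.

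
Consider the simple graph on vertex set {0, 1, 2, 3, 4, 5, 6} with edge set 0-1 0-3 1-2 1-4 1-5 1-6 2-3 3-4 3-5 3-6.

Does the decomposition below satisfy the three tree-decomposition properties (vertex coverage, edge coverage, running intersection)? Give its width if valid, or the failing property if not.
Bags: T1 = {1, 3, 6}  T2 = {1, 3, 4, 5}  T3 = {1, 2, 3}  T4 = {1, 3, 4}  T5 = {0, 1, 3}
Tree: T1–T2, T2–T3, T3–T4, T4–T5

No — bags containing vertex 4 are not connected in the tree.

A tree decomposition must satisfy three properties: every vertex lies in some bag; for every edge, both endpoints lie together in some bag; and for every vertex, the bags containing it form a connected subtree. Here bags containing vertex 4 are not connected in the tree, so the decomposition is invalid.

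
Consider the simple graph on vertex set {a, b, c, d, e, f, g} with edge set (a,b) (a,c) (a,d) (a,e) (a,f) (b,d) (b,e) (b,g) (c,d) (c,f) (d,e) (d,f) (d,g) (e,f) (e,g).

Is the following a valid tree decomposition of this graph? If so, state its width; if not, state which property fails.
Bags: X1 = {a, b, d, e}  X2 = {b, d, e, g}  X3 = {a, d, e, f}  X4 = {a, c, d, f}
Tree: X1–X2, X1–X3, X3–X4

Checking the three conditions: (i) the bags cover all of {a, b, c, d, e, f, g}; (ii) for each edge, some bag contains both endpoints; (iii) the bags containing any fixed vertex form a subtree. All hold, so the decomposition is valid with width 4 − 1 = 3.

Yes; width 3.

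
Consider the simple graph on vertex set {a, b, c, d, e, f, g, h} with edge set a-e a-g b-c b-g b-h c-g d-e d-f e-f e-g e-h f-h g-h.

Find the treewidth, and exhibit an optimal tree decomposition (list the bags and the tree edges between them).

The largest bag has 3 vertices, giving width 2; this decomposition certifies tw(G) ≤ 2. For the lower bound, the 3 vertices {d, e, f} are pairwise adjacent, and any tree decomposition puts a clique entirely inside one bag — forcing width ≥ 2. Hence tw(G) = 2 exactly.

Treewidth 2.
Bags: B1 = {e, g, h}  B2 = {a, e, g}  B3 = {b, g, h}  B4 = {e, f, h}  B5 = {d, e, f}  B6 = {b, c, g}
Tree: B1–B2, B1–B3, B1–B4, B4–B5, B3–B6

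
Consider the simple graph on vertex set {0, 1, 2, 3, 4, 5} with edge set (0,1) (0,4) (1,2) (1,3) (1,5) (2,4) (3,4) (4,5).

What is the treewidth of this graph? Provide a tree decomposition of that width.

Each bag holds 3 vertices, so the decomposition has width 2, which upper-bounds the treewidth. For the lower bound, G contains the cycle 3–1–2–4–3, so G is not a forest; only forests have treewidth ≤ 1, hence tw(G) ≥ 2. Hence tw(G) = 2 exactly.

Treewidth 2.
One optimal decomposition is:
Bags: B1 = {1, 3, 4}  B2 = {1, 2, 4}  B3 = {0, 1, 4}  B4 = {1, 4, 5}
Tree: B1–B2, B2–B3, B3–B4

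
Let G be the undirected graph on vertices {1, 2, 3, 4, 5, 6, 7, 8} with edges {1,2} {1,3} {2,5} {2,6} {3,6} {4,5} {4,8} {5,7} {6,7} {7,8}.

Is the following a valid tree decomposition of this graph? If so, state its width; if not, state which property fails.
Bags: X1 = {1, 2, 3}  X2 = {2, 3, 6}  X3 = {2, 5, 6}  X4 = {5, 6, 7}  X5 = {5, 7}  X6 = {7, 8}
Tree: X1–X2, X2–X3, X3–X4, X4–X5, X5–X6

No — vertex 4 appears in no bag.

A tree decomposition must satisfy three properties: every vertex lies in some bag; for every edge, both endpoints lie together in some bag; and for every vertex, the bags containing it form a connected subtree. Here vertex 4 appears in no bag, so the decomposition is invalid.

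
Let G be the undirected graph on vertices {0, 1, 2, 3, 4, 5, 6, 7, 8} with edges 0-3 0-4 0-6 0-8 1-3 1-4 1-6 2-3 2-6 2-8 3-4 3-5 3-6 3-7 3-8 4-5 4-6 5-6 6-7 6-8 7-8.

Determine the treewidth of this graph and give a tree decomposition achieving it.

Every bag has size at most 4, so the width is 4 − 1 = 3 and tw(G) ≤ 3. For the lower bound, the 4 vertices {0, 3, 6, 8} are pairwise adjacent, and any tree decomposition puts a clique entirely inside one bag — forcing width ≥ 3. Combining the bounds, tw(G) = 3.

Treewidth 3.
One optimal decomposition is:
Bags: B1 = {3, 6, 7, 8}  B2 = {2, 3, 6, 8}  B3 = {0, 3, 6, 8}  B4 = {0, 3, 4, 6}  B5 = {3, 4, 5, 6}  B6 = {1, 3, 4, 6}
Tree: B1–B2, B1–B3, B3–B4, B4–B5, B4–B6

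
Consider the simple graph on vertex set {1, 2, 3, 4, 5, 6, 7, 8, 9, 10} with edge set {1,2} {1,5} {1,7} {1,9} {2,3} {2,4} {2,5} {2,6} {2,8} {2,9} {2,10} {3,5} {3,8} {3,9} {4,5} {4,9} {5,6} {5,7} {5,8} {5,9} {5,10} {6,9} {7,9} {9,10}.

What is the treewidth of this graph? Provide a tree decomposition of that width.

Treewidth 3.
One optimal decomposition is:
Bags: B1 = {2, 3, 5, 9}  B2 = {1, 2, 5, 9}  B3 = {2, 3, 5, 8}  B4 = {2, 5, 6, 9}  B5 = {1, 5, 7, 9}  B6 = {2, 4, 5, 9}  B7 = {2, 5, 9, 10}
Tree: B1–B2, B1–B3, B1–B4, B2–B5, B1–B6, B4–B7

Each bag holds 4 vertices, so the decomposition has width 3, which upper-bounds the treewidth. On the other hand G contains the 4-clique {2, 3, 5, 8}. A clique must lie in a single bag of any decomposition, so no decomposition can have width below 3. Combining the bounds, tw(G) = 3.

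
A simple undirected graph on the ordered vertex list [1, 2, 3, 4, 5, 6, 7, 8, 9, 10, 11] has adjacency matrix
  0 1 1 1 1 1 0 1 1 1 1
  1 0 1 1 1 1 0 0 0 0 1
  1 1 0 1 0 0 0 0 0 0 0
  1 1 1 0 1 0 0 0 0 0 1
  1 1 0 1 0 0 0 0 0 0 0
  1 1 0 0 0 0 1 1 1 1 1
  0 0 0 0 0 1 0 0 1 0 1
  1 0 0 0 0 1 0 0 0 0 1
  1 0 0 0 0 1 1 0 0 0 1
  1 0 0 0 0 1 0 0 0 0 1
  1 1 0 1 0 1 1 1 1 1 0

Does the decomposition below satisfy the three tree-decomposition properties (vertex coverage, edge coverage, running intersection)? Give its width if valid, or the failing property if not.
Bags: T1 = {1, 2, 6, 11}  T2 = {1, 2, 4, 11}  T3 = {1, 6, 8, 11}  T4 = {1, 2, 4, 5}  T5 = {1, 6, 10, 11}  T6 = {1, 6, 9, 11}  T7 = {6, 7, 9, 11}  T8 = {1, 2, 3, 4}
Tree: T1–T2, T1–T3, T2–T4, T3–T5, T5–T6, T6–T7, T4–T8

Checking the three conditions: (i) the bags cover all of {1, 2, 3, 4, 5, 6, 7, 8, 9, 10, 11}; (ii) for each edge, some bag contains both endpoints; (iii) the bags containing any fixed vertex form a subtree. All hold, so the decomposition is valid with width 4 − 1 = 3.

Yes; width 3.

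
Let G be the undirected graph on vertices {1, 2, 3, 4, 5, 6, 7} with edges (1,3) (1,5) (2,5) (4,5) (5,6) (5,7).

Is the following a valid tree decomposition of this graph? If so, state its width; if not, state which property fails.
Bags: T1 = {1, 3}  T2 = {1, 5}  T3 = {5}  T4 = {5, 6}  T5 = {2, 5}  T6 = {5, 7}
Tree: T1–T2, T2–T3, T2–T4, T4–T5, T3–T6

A tree decomposition must satisfy three properties: every vertex lies in some bag; for every edge, both endpoints lie together in some bag; and for every vertex, the bags containing it form a connected subtree. Here vertex 4 appears in no bag, so the decomposition is invalid.

No — vertex 4 appears in no bag.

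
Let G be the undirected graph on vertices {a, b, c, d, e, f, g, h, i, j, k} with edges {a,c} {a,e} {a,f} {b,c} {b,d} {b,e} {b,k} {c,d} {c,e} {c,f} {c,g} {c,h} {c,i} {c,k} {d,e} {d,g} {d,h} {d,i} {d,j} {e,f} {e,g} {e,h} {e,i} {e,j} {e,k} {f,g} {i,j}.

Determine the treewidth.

A width-3 tree decomposition is:
Bags: B1 = {c, d, e, i}  B2 = {b, c, d, e}  B3 = {c, d, e, g}  B4 = {c, e, f, g}  B5 = {c, d, e, h}  B6 = {a, c, e, f}  B7 = {d, e, i, j}  B8 = {b, c, e, k}
Tree: B1–B2, B1–B3, B3–B4, B1–B5, B4–B6, B1–B7, B2–B8
Every bag has size at most 4, so the width is 4 − 1 = 3 and tw(G) ≤ 3. On the other hand G contains the 4-clique {d, e, i, j}. A clique must lie in a single bag of any decomposition, so no decomposition can have width below 3. Combining the bounds, tw(G) = 3.

3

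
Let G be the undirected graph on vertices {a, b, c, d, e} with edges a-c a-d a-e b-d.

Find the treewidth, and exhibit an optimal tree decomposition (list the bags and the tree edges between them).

The largest bag has 2 vertices, giving width 1; this decomposition certifies tw(G) ≤ 1. Since G has at least one edge (e.g. d–a), it is not an edgeless graph, so tw(G) ≥ 1. Combining the bounds, tw(G) = 1.

Treewidth 1.
One optimal decomposition is:
Bags: B1 = {a, d}  B2 = {b, d}  B3 = {a, c}  B4 = {a, e}
Tree: B1–B2, B1–B3, B3–B4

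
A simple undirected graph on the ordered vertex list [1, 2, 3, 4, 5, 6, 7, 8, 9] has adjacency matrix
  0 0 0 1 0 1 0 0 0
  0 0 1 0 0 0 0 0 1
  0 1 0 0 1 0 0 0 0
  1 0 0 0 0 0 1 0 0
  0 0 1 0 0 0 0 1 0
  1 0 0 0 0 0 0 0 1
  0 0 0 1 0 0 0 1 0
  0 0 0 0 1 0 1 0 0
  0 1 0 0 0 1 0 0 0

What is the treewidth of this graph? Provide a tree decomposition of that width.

Treewidth 2.
One such decomposition:
Bags: B1 = {3, 5, 8}  B2 = {2, 3, 8}  B3 = {2, 8, 9}  B4 = {6, 8, 9}  B5 = {1, 6, 8}  B6 = {1, 4, 8}  B7 = {4, 7, 8}
Tree: B1–B2, B2–B3, B3–B4, B4–B5, B5–B6, B6–B7

The largest bag has 3 vertices, giving width 2; this decomposition certifies tw(G) ≤ 2. For the lower bound, G contains the cycle 8–5–3–2–9–6–1–4–7–8, so G is not a forest; only forests have treewidth ≤ 1, hence tw(G) ≥ 2. Hence tw(G) = 2 exactly.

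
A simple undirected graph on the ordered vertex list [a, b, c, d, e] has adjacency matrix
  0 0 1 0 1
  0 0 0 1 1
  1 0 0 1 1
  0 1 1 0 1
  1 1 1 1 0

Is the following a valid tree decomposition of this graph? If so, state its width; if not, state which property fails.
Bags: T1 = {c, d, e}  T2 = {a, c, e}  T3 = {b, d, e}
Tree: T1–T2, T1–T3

Checking the three conditions: (i) the bags cover all of {a, b, c, d, e}; (ii) for each edge, some bag contains both endpoints; (iii) the bags containing any fixed vertex form a subtree. All hold, so the decomposition is valid with width 3 − 1 = 2.

Yes; width 2.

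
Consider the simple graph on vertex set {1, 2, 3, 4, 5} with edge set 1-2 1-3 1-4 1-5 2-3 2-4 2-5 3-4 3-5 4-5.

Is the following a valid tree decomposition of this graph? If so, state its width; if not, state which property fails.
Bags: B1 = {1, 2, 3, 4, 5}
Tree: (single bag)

Vertex coverage: the bags together contain {1, 2, 3, 4, 5}, the full vertex set. Edge coverage: each edge of G has both endpoints in at least one bag. Running intersection: for every vertex, the bags containing it form a connected subtree. All three properties hold, so this is a valid tree decomposition of width max|bag| − 1 = 4, and hence tw(G) ≤ 4.

Yes; width 4.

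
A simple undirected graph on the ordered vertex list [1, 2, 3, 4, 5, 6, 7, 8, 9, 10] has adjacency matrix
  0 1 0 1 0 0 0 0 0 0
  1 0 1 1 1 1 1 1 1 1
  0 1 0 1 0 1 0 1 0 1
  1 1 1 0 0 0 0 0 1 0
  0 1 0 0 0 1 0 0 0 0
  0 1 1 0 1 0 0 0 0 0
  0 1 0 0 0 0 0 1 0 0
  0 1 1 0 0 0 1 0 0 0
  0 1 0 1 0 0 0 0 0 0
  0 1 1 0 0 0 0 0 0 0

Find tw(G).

A width-2 tree decomposition is:
Bags: B1 = {2, 3, 10}  B2 = {2, 3, 6}  B3 = {2, 3, 8}  B4 = {2, 5, 6}  B5 = {2, 3, 4}  B6 = {1, 2, 4}  B7 = {2, 4, 9}  B8 = {2, 7, 8}
Tree: B1–B2, B2–B3, B2–B4, B3–B5, B5–B6, B5–B7, B3–B8
Each bag holds 3 vertices, so the decomposition has width 2, which upper-bounds the treewidth. Conversely, {1, 2, 4} is a clique of size 3, and the vertices of any clique must share a bag in every tree decomposition; so some bag has ≥ 3 vertices and tw(G) ≥ 2. Combining the bounds, tw(G) = 2.

2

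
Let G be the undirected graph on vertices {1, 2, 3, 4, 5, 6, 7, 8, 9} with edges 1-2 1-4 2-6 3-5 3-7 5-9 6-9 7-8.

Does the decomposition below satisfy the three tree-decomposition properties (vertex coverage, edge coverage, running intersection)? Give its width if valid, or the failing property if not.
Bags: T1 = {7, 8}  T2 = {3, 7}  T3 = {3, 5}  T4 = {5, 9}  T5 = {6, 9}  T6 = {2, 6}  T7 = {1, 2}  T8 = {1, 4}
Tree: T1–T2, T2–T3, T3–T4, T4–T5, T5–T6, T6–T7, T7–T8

Yes; width 1.

Checking the three conditions: (i) the bags cover all of {1, 2, 3, 4, 5, 6, 7, 8, 9}; (ii) for each edge, some bag contains both endpoints; (iii) the bags containing any fixed vertex form a subtree. All hold, so the decomposition is valid with width 2 − 1 = 1.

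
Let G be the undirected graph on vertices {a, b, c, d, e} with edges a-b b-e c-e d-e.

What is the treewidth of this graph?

A width-1 tree decomposition is:
Bags: B1 = {c, e}  B2 = {b, e}  B3 = {a, b}  B4 = {d, e}
Tree: B1–B2, B2–B3, B1–B4
Each bag holds 2 vertices, so the decomposition has width 1, which upper-bounds the treewidth. Since G has at least one edge (e.g. e–c), it is not an edgeless graph, so tw(G) ≥ 1. Combining the bounds, tw(G) = 1.

1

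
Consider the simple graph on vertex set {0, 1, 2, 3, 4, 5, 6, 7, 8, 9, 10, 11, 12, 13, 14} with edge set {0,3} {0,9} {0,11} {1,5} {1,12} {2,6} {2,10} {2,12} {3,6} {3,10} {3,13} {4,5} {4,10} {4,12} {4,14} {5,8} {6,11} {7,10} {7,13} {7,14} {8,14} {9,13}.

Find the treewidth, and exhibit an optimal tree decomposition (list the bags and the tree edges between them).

Treewidth 3.
Bags: B1 = {1, 5, 8, 14}  B2 = {1, 4, 5, 14}  B3 = {1, 4, 12, 14}  B4 = {4, 7, 12, 14}  B5 = {4, 7, 10, 12}  B6 = {2, 7, 10, 12}  B7 = {2, 7, 10, 13}  B8 = {2, 3, 10, 13}  B9 = {2, 3, 6, 13}  B10 = {3, 6, 9, 13}  B11 = {0, 3, 6, 9}  B12 = {0, 6, 9, 11}
Tree: B1–B2, B2–B3, B3–B4, B4–B5, B5–B6, B6–B7, B7–B8, B8–B9, B9–B10, B10–B11, B11–B12

Each bag holds 4 vertices, so the decomposition has width 3, which upper-bounds the treewidth. For the lower bound: the 4 vertex sets {1,5,8}, {14}, {4}, {2,7,10,12} are disjoint, each induces a connected subgraph, and every pair is joined by at least one edge of G. Contracting each set to a single vertex therefore yields K_{4} as a minor, and since treewidth is minor-monotone, tw(G) ≥ tw(K_{4}) = 3. Hence tw(G) = 3 exactly.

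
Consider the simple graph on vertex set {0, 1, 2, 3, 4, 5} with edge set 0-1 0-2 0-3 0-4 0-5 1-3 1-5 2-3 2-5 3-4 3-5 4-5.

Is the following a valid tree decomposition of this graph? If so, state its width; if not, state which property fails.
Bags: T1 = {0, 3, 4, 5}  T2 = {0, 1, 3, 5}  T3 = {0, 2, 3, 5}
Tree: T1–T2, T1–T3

Every vertex of G appears in some bag (union = {0, 1, 2, 3, 4, 5}); every edge is covered by a bag; and for each vertex v the set of bags containing v is connected in the bag tree. The decomposition is therefore valid. The largest bag has 4 vertices, so the width is 3.

Yes; width 3.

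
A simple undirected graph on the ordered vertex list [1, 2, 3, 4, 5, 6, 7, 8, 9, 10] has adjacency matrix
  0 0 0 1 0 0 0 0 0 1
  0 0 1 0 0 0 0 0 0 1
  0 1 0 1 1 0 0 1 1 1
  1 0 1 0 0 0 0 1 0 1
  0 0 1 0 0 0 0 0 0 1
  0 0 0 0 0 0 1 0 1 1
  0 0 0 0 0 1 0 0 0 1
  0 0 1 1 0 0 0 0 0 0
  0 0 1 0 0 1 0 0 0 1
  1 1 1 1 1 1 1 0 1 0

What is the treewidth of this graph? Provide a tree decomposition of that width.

Every bag has size at most 3, so the width is 3 − 1 = 2 and tw(G) ≤ 2. Conversely, {3, 4, 8} is a clique of size 3, and the vertices of any clique must share a bag in every tree decomposition; so some bag has ≥ 3 vertices and tw(G) ≥ 2. Hence tw(G) = 2 exactly.

Treewidth 2.
Bags: B1 = {1, 4, 10}  B2 = {3, 4, 10}  B3 = {3, 9, 10}  B4 = {3, 5, 10}  B5 = {2, 3, 10}  B6 = {6, 9, 10}  B7 = {3, 4, 8}  B8 = {6, 7, 10}
Tree: B1–B2, B2–B3, B2–B4, B2–B5, B3–B6, B2–B7, B6–B8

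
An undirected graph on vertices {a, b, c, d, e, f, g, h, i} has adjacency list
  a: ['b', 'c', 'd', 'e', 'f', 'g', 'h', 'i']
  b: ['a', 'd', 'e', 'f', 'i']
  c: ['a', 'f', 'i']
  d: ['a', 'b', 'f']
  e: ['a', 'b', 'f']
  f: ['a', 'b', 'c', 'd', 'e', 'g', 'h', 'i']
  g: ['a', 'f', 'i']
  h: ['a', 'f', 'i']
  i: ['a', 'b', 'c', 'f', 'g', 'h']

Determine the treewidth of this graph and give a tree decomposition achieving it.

The largest bag has 4 vertices, giving width 3; this decomposition certifies tw(G) ≤ 3. On the other hand G contains the 4-clique {a, b, d, f}. A clique must lie in a single bag of any decomposition, so no decomposition can have width below 3. Therefore the treewidth is 3.

Treewidth 3.
One optimal decomposition is:
Bags: B1 = {a, b, f, i}  B2 = {a, b, d, f}  B3 = {a, f, g, i}  B4 = {a, c, f, i}  B5 = {a, f, h, i}  B6 = {a, b, e, f}
Tree: B1–B2, B1–B3, B3–B4, B3–B5, B2–B6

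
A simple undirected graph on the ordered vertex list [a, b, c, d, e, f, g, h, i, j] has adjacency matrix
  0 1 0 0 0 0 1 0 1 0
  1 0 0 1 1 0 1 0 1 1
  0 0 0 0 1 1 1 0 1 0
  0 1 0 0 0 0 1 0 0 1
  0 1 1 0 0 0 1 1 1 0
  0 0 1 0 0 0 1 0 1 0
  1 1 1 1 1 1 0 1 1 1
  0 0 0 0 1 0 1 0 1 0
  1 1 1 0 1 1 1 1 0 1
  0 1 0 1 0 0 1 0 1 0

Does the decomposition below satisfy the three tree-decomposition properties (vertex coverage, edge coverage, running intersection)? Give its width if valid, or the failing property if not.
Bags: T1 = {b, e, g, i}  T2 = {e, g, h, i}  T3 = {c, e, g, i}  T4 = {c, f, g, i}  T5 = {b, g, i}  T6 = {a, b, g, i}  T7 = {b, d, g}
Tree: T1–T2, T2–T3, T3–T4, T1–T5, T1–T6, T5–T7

A tree decomposition must satisfy three properties: every vertex lies in some bag; for every edge, both endpoints lie together in some bag; and for every vertex, the bags containing it form a connected subtree. Here vertex j appears in no bag, so the decomposition is invalid.

No — vertex j appears in no bag.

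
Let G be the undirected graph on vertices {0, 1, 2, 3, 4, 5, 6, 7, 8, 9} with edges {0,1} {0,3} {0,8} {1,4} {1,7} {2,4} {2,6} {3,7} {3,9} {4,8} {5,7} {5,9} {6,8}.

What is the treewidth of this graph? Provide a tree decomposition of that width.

Every bag has size at most 3, so the width is 3 − 1 = 2 and tw(G) ≤ 2. Since 2–6–8–4–2 is a cycle in G, G is not acyclic. Forests are exactly the graphs of treewidth ≤ 1, so tw(G) ≥ 2. Combining the bounds, tw(G) = 2.

Treewidth 2.
One optimal decomposition is:
Bags: B1 = {2, 4, 6}  B2 = {4, 6, 8}  B3 = {1, 4, 8}  B4 = {0, 1, 8}  B5 = {0, 1, 7}  B6 = {0, 3, 7}  B7 = {3, 5, 7}  B8 = {3, 5, 9}
Tree: B1–B2, B2–B3, B3–B4, B4–B5, B5–B6, B6–B7, B7–B8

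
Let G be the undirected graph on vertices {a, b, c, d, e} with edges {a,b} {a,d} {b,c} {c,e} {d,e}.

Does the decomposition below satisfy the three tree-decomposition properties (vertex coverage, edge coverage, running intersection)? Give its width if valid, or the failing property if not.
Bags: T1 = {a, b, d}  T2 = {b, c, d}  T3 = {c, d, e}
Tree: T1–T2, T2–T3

Vertex coverage: the bags together contain {a, b, c, d, e}, the full vertex set. Edge coverage: each edge of G has both endpoints in at least one bag. Running intersection: for every vertex, the bags containing it form a connected subtree. All three properties hold, so this is a valid tree decomposition of width max|bag| − 1 = 2, and hence tw(G) ≤ 2.

Yes; width 2.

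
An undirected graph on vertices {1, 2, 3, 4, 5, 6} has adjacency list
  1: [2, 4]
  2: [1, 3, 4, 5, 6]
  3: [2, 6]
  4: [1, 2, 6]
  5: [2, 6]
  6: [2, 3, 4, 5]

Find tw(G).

A width-2 tree decomposition is:
Bags: B1 = {2, 3, 6}  B2 = {2, 4, 6}  B3 = {2, 5, 6}  B4 = {1, 2, 4}
Tree: B1–B2, B1–B3, B2–B4
The largest bag has 3 vertices, giving width 2; this decomposition certifies tw(G) ≤ 2. On the other hand G contains the 3-clique {1, 2, 4}. A clique must lie in a single bag of any decomposition, so no decomposition can have width below 2. The upper and lower bounds meet at 2, so that is the treewidth.

2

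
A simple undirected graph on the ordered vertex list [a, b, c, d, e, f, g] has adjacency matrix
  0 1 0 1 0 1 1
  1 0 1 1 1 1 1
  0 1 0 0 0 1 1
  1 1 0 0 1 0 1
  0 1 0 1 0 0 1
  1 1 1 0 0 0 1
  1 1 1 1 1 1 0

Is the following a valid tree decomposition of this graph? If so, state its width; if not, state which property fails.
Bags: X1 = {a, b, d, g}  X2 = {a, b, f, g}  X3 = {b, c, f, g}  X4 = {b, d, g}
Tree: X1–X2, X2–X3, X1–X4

No — vertex e appears in no bag.

A tree decomposition must satisfy three properties: every vertex lies in some bag; for every edge, both endpoints lie together in some bag; and for every vertex, the bags containing it form a connected subtree. Here vertex e appears in no bag, so the decomposition is invalid.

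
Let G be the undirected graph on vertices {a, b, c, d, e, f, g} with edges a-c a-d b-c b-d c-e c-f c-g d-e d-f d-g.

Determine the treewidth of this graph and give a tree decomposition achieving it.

Treewidth 2.
One optimal decomposition is:
Bags: B1 = {c, d, f}  B2 = {b, c, d}  B3 = {c, d, e}  B4 = {c, d, g}  B5 = {a, c, d}
Tree: B1–B2, B2–B3, B3–B4, B4–B5

The largest bag has 3 vertices, giving width 2; this decomposition certifies tw(G) ≤ 2. For the lower bound, G contains the cycle d–f–c–b–d, so G is not a forest; only forests have treewidth ≤ 1, hence tw(G) ≥ 2. Therefore the treewidth is 2.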